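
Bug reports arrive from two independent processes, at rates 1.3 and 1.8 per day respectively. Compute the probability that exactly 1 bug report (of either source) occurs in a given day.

Independent Poisson processes superpose: combined rate λ = 1.3 + 1.8 = 3.1 per day.
So μ = 3.1.
P(N = 1) = e^(−3.1) · 3.1^1/1! ≈ 0.1397.

0.1397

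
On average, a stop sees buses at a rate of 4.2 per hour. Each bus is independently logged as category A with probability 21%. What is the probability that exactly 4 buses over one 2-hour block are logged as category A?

Thinning: the buses that are logged as category A themselves form a Poisson process with rate 0.21 × 4.2 = 0.882 per hour.
Over the interval, μ = 0.882 × 2 = 1.764 (a 2-hour block = 2 hours).
P(N = 4) = e^(−1.764) · 1.764^4/4! ≈ 0.0691.

0.0691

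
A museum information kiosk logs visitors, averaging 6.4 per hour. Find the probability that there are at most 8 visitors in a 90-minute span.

Over the interval, μ = 6.4 × 1.5 = 9.6 (a 90-minute span = 1.5 hours).
P(N ≤ 8) = Σ_{j=0}^{8} e^(−μ) μ^j/j! ≈ 0.3796.

0.3796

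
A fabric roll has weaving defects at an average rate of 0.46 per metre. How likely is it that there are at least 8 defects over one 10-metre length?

Over the interval, μ = 0.46 × 10 = 4.6 (a 10-metre length = 10 metres).
P(N ≥ 8) = 1 − P(N ≤ 7) = 1 − Σ_{j=0}^{7} e^(−μ) μ^j/j! ≈ 0.0951.

0.0951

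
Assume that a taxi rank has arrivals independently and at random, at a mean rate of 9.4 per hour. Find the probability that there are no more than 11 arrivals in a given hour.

With mean μ = 9.4 per hour,
P(N ≤ 11) = Σ_{j=0}^{11} e^(−μ) μ^j/j! ≈ 0.7626.

0.7626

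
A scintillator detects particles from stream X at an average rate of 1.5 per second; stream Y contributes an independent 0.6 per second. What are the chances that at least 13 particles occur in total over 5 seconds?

Independent Poisson processes superpose: combined rate λ = 1.5 + 0.6 = 2.1 per second.
Over the interval, μ = 2.1 × 5 = 10.5 (5 seconds).
P(N ≥ 13) = 1 − P(N ≤ 12) ≈ 0.2580.

0.2580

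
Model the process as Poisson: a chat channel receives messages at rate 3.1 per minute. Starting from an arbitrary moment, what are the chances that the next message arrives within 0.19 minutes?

0.4451

Inter-arrival times are exponential with rate λ = 3.1 per minute.
P(T ≤ 0.19) = 1 − e^(−λt) = 1 − e^(−3.1 × 0.19) = 1 − e^(−0.589) ≈ 0.4451.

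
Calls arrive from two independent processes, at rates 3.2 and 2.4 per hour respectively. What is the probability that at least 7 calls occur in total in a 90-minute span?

0.7330

Independent Poisson processes superpose: combined rate λ = 3.2 + 2.4 = 5.6 per hour.
Over the interval, μ = 5.6 × 1.5 = 8.4 (a 90-minute span = 1.5 hours).
P(N ≥ 7) = 1 − P(N ≤ 6) ≈ 0.7330.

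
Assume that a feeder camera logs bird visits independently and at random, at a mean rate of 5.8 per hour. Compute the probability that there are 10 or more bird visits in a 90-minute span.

0.3731

Over the interval, μ = 5.8 × 1.5 = 8.7 (a 90-minute span = 1.5 hours).
P(N ≥ 10) = 1 − P(N ≤ 9) = 1 − Σ_{j=0}^{9} e^(−μ) μ^j/j! ≈ 0.3731.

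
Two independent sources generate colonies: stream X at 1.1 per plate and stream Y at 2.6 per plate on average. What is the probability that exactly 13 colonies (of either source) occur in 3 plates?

Independent Poisson processes superpose: combined rate λ = 1.1 + 2.6 = 3.7 per plate.
Over the interval, μ = 3.7 × 3 = 11.1 (3 plates).
P(N = 13) = e^(−11.1) · 11.1^13/13! ≈ 0.0942.

0.0942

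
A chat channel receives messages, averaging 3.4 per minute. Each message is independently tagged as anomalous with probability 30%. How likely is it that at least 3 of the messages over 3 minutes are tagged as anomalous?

Thinning: the messages that are tagged as anomalous themselves form a Poisson process with rate 0.3 × 3.4 = 1.02 per minute.
Over the interval, μ = 1.02 × 3 = 3.06 (3 minutes).
P(N ≥ 3) = 1 − P(N ≤ 2) ≈ 0.5901.

0.5901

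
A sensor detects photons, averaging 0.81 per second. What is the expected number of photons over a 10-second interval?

E[N] = λt = 0.81 × 10 = 8.1 (a 10-second interval = 10 seconds).

8.1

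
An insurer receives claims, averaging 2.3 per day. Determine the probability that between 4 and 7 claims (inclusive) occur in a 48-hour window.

0.5792

Over the interval, μ = 2.3 × 2 = 4.6 (a 48-hour window = 2 days).
P(4 ≤ N ≤ 7) = Σ_{j=4}^{7} e^(−4.6) · 4.6^j/j! ≈ 0.5792.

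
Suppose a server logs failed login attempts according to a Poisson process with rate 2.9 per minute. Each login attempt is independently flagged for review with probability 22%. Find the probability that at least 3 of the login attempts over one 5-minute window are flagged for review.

0.6180

Thinning: the login attempts that are flagged for review themselves form a Poisson process with rate 0.22 × 2.9 = 0.638 per minute.
Over the interval, μ = 0.638 × 5 = 3.19 (a 5-minute window = 5 minutes).
P(N ≥ 3) = 1 − P(N ≤ 2) ≈ 0.6180.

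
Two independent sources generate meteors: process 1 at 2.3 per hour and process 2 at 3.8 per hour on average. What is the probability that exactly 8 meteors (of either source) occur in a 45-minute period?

Independent Poisson processes superpose: combined rate λ = 2.3 + 3.8 = 6.1 per hour.
Over the interval, μ = 6.1 × 0.75 = 4.575 (a 45-minute period = 0.75 hours).
P(N = 8) = e^(−4.575) · 4.575^8/8! ≈ 0.0491.

0.0491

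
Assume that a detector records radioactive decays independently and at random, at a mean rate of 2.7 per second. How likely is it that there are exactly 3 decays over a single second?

0.2205

With mean μ = 2.7 per second,
P(N = 3) = e^(−μ) μ^3/3! = e^(−2.7) · 2.7^3/6 ≈ 0.2205.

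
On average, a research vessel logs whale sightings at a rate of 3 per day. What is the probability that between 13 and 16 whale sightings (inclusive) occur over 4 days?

Over the interval, μ = 3 × 4 = 12 (4 days).
P(13 ≤ N ≤ 16) = Σ_{j=13}^{16} e^(−12) · 12^j/j! ≈ 0.3227.

0.3227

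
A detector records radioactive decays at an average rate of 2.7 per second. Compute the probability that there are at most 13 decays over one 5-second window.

Over the interval, μ = 2.7 × 5 = 13.5 (a 5-second window = 5 seconds).
P(N ≤ 13) = Σ_{j=0}^{13} e^(−μ) μ^j/j! ≈ 0.5182.

0.5182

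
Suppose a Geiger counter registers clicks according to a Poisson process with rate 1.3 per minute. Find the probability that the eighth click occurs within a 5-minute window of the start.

0.3272

Over the interval, μ = 1.3 × 5 = 6.5 (a 5-minute window = 5 minutes).
The eighth arrival falls in the interval iff at least 8 events occur there: P(S_8 ≤ t) = P(N ≥ 8) = 1 − P(N ≤ 7) ≈ 0.3272.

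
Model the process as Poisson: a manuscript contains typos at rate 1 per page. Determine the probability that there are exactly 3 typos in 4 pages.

0.1954

Over the interval, μ = 1 × 4 = 4 (4 pages).
P(N = 3) = e^(−μ) μ^3/3! = e^(−4) · 4^3/6 ≈ 0.1954.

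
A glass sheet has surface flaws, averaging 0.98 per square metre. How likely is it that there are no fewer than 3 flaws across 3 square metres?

0.5632

Over the interval, μ = 0.98 × 3 = 2.94 (3 square metres).
P(N ≥ 3) = 1 − P(N ≤ 2) = 1 − Σ_{j=0}^{2} e^(−μ) μ^j/j! ≈ 0.5632.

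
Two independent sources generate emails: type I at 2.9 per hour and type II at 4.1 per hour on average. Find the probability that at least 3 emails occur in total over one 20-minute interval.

Independent Poisson processes superpose: combined rate λ = 2.9 + 4.1 = 7 per hour.
Over the interval, μ = 7 × 1/3 ≈ 2.33333 (a 20-minute interval = 1/3 hours).
P(N ≥ 3) = 1 − P(N ≤ 2) ≈ 0.4128.

0.4128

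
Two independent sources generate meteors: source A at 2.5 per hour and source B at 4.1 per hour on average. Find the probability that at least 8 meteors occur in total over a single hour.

0.3419

Independent Poisson processes superpose: combined rate λ = 2.5 + 4.1 = 6.6 per hour.
So μ = 6.6.
P(N ≥ 8) = 1 − P(N ≤ 7) ≈ 0.3419.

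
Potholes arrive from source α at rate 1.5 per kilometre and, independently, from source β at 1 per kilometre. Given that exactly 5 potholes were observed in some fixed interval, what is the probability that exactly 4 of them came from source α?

0.2592

Given the total, each event is independently from source α with probability p = λ_α/(λ_α+λ_β) = 1.5/2.5 = 0.6000.
So K ~ Binomial(5, 1.5/2.5): P(K = 4) = C(5,4) · (1.5/2.5)^4 · (1/2.5)^1 ≈ 0.2592.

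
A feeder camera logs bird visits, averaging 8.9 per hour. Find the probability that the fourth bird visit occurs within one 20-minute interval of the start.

Over the interval, μ = 8.9 × 1/3 ≈ 2.96667 (a 20-minute interval = 1/3 hours).
The fourth arrival falls in the interval iff at least 4 events occur there: P(S_4 ≤ t) = P(N ≥ 4) = 1 − P(N ≤ 3) ≈ 0.3453.

0.3453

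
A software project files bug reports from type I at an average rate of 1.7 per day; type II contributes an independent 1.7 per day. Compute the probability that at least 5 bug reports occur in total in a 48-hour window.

Independent Poisson processes superpose: combined rate λ = 1.7 + 1.7 = 3.4 per day.
Over the interval, μ = 3.4 × 2 = 6.8 (a 48-hour window = 2 days).
P(N ≥ 5) = 1 − P(N ≤ 4) ≈ 0.8080.

0.8080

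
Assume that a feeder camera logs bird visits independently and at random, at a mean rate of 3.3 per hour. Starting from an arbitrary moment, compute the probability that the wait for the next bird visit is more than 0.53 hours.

The wait for the next event is exponential with rate λ = 3.3 per hour.
P(T > 0.53) = e^(−λt) = e^(−3.3 × 0.53) = e^(−1.749) ≈ 0.1739.

0.1739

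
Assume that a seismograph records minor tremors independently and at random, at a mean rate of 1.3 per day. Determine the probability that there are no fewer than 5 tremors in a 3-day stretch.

Over the interval, μ = 1.3 × 3 = 3.9 (a 3-day stretch = 3 days).
P(N ≥ 5) = 1 − P(N ≤ 4) = 1 − Σ_{j=0}^{4} e^(−μ) μ^j/j! ≈ 0.3516.

0.3516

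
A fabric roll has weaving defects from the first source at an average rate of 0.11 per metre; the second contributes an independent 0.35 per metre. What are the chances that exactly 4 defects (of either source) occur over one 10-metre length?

Independent Poisson processes superpose: combined rate λ = 0.11 + 0.35 = 0.46 per metre.
Over the interval, μ = 0.46 × 10 = 4.6 (a 10-metre length = 10 metres).
P(N = 4) = e^(−4.6) · 4.6^4/4! ≈ 0.1875.

0.1875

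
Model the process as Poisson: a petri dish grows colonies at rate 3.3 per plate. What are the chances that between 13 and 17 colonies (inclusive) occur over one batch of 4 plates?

Over the interval, μ = 3.3 × 4 = 13.2 (a batch of 4 plates = 4 plates).
P(13 ≤ N ≤ 17) = Σ_{j=13}^{17} e^(−13.2) · 13.2^j/j! ≈ 0.4378.

0.4378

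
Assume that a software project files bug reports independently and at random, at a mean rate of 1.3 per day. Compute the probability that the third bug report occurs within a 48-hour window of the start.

Over the interval, μ = 1.3 × 2 = 2.6 (a 48-hour window = 2 days).
The third arrival falls in the interval iff at least 3 events occur there: P(S_3 ≤ t) = P(N ≥ 3) = 1 − P(N ≤ 2) ≈ 0.4816.

0.4816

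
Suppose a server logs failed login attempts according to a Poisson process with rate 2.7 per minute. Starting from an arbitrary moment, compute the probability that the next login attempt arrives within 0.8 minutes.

0.8847

Inter-arrival times are exponential with rate λ = 2.7 per minute.
P(T ≤ 0.8) = 1 − e^(−λt) = 1 − e^(−2.7 × 0.8) = 1 − e^(−2.16) ≈ 0.8847.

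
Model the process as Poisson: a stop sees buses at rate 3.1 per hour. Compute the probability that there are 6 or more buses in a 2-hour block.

0.5859

Over the interval, μ = 3.1 × 2 = 6.2 (a 2-hour block = 2 hours).
P(N ≥ 6) = 1 − P(N ≤ 5) = 1 − Σ_{j=0}^{5} e^(−μ) μ^j/j! ≈ 0.5859.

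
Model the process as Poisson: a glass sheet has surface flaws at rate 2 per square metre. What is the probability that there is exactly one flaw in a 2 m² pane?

Over the interval, μ = 2 × 2 = 4 (a 2 m² pane = 2 square metres).
P(N = 1) = e^(−μ) μ^1/1! = e^(−4) · 4^1/1 ≈ 0.0733.

0.0733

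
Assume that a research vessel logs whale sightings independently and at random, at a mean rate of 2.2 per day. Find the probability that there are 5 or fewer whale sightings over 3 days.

Over the interval, μ = 2.2 × 3 = 6.6 (3 days).
P(N ≤ 5) = Σ_{j=0}^{5} e^(−μ) μ^j/j! ≈ 0.3547.

0.3547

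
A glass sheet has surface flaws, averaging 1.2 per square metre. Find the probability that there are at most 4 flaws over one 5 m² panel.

Over the interval, μ = 1.2 × 5 = 6 (a 5 m² panel = 5 square metres).
P(N ≤ 4) = Σ_{j=0}^{4} e^(−μ) μ^j/j! ≈ 0.2851.

0.2851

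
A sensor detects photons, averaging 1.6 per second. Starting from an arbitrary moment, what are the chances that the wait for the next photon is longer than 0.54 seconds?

0.4215

The wait for the next event is exponential with rate λ = 1.6 per second.
P(T > 0.54) = e^(−λt) = e^(−1.6 × 0.54) = e^(−0.864) ≈ 0.4215.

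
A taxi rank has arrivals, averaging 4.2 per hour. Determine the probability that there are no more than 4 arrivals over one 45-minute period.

0.7895

Over the interval, μ = 4.2 × 0.75 = 3.15 (a 45-minute period = 0.75 hours).
P(N ≤ 4) = Σ_{j=0}^{4} e^(−μ) μ^j/j! ≈ 0.7895.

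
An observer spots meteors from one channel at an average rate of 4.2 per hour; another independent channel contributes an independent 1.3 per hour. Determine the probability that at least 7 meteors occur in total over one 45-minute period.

Independent Poisson processes superpose: combined rate λ = 4.2 + 1.3 = 5.5 per hour.
Over the interval, μ = 5.5 × 0.75 = 4.125 (a 45-minute period = 0.75 hours).
P(N ≥ 7) = 1 − P(N ≤ 6) ≈ 0.1241.

0.1241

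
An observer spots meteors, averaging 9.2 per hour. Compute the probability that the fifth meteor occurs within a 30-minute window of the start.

0.4868

Over the interval, μ = 9.2 × 0.5 = 4.6 (a 30-minute window = 0.5 hours).
The fifth arrival falls in the interval iff at least 5 events occur there: P(S_5 ≤ t) = P(N ≥ 5) = 1 − P(N ≤ 4) ≈ 0.4868.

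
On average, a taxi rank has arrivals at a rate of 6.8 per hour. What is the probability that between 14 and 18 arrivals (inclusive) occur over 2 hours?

0.3962

Over the interval, μ = 6.8 × 2 = 13.6 (2 hours).
P(14 ≤ N ≤ 18) = Σ_{j=14}^{18} e^(−13.6) · 13.6^j/j! ≈ 0.3962.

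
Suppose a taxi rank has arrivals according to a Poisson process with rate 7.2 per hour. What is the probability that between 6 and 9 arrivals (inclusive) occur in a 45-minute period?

0.4051

Over the interval, μ = 7.2 × 0.75 = 5.4 (a 45-minute period = 0.75 hours).
P(6 ≤ N ≤ 9) = Σ_{j=6}^{9} e^(−5.4) · 5.4^j/j! ≈ 0.4051.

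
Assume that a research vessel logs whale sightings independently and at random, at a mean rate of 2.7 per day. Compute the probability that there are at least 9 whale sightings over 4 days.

Over the interval, μ = 2.7 × 4 = 10.8 (4 days).
P(N ≥ 9) = 1 − P(N ≤ 8) = 1 − Σ_{j=0}^{8} e^(−μ) μ^j/j! ≈ 0.7498.

0.7498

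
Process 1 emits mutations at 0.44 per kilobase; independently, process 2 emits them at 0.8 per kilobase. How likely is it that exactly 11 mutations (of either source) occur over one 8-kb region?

0.1128

Independent Poisson processes superpose: combined rate λ = 0.44 + 0.8 = 1.24 per kilobase.
Over the interval, μ = 1.24 × 8 = 9.92 (an 8-kb region = 8 kilobases).
P(N = 11) = e^(−9.92) · 9.92^11/11! ≈ 0.1128.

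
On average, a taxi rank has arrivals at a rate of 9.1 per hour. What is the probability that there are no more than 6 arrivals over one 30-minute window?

Over the interval, μ = 9.1 × 0.5 = 4.55 (a 30-minute window = 0.5 hours).
P(N ≤ 6) = Σ_{j=0}^{6} e^(−μ) μ^j/j! ≈ 0.8246.

0.8246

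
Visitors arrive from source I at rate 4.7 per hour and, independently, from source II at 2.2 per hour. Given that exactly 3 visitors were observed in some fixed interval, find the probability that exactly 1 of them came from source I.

0.2077

Given the total, each event is independently from source I with probability p = λ_I/(λ_I+λ_II) = 4.7/6.9 ≈ 0.6812.
So K ~ Binomial(3, 4.7/6.9): P(K = 1) = C(3,1) · (4.7/6.9)^1 · (2.2/6.9)^2 ≈ 0.2077.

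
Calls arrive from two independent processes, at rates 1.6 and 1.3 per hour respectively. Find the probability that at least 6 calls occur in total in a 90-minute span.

Independent Poisson processes superpose: combined rate λ = 1.6 + 1.3 = 2.9 per hour.
Over the interval, μ = 2.9 × 1.5 = 4.35 (a 90-minute span = 1.5 hours).
P(N ≥ 6) = 1 − P(N ≤ 5) ≈ 0.2717.

0.2717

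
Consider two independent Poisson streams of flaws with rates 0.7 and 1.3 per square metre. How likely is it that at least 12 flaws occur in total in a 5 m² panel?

Independent Poisson processes superpose: combined rate λ = 0.7 + 1.3 = 2 per square metre.
Over the interval, μ = 2 × 5 = 10 (a 5 m² panel = 5 square metres).
P(N ≥ 12) = 1 − P(N ≤ 11) ≈ 0.3032.

0.3032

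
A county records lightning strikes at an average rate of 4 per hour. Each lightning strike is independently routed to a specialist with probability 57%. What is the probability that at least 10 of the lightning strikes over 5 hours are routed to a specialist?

0.7013

Thinning: the lightning strikes that are routed to a specialist themselves form a Poisson process with rate 0.57 × 4 = 2.28 per hour.
Over the interval, μ = 2.28 × 5 = 11.4 (5 hours).
P(N ≥ 10) = 1 − P(N ≤ 9) ≈ 0.7013.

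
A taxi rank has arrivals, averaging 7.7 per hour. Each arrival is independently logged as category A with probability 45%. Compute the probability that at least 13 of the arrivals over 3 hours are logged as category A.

Thinning: the arrivals that are logged as category A themselves form a Poisson process with rate 0.45 × 7.7 = 3.465 per hour.
Over the interval, μ = 3.465 × 3 = 10.395 (3 hours).
P(N ≥ 13) = 1 − P(N ≤ 12) ≈ 0.2473.

0.2473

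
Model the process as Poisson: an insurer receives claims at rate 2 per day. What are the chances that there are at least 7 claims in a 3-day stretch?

Over the interval, μ = 2 × 3 = 6 (a 3-day stretch = 3 days).
P(N ≥ 7) = 1 − P(N ≤ 6) = 1 − Σ_{j=0}^{6} e^(−μ) μ^j/j! ≈ 0.3937.

0.3937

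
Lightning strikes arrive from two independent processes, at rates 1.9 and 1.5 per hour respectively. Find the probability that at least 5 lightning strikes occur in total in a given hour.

Independent Poisson processes superpose: combined rate λ = 1.9 + 1.5 = 3.4 per hour.
So μ = 3.4.
P(N ≥ 5) = 1 − P(N ≤ 4) ≈ 0.2558.

0.2558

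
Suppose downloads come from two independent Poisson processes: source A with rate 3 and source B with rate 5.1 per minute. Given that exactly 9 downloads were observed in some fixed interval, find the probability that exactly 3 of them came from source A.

0.2659

Given the total, each event is independently from source A with probability p = λ_A/(λ_A+λ_B) = 3/8.1 ≈ 0.3704.
So K ~ Binomial(9, 3/8.1): P(K = 3) = C(9,3) · (3/8.1)^3 · (5.1/8.1)^6 ≈ 0.2659.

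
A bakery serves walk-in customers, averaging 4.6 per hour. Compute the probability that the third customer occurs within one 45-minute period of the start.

Over the interval, μ = 4.6 × 0.75 = 3.45 (a 45-minute period = 0.75 hours).
The third arrival falls in the interval iff at least 3 events occur there: P(S_3 ≤ t) = P(N ≥ 3) = 1 − P(N ≤ 2) ≈ 0.6698.

0.6698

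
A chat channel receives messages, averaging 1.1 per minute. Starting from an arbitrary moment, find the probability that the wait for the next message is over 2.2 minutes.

0.0889

The wait for the next event is exponential with rate λ = 1.1 per minute.
P(T > 2.2) = e^(−λt) = e^(−1.1 × 2.2) = e^(−2.42) ≈ 0.0889.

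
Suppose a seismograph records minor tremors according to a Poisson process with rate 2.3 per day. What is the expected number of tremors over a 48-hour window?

4.6

E[N] = λt = 2.3 × 2 = 4.6 (a 48-hour window = 2 days).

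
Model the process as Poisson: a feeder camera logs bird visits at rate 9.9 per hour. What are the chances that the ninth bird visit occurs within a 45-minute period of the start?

Over the interval, μ = 9.9 × 0.75 = 7.425 (a 45-minute period = 0.75 hours).
The ninth arrival falls in the interval iff at least 9 events occur there: P(S_9 ≤ t) = P(N ≥ 9) = 1 − P(N ≤ 8) ≈ 0.3278.

0.3278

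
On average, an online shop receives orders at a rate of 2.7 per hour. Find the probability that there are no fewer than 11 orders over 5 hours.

Over the interval, μ = 2.7 × 5 = 13.5 (5 hours).
P(N ≥ 11) = 1 − P(N ≤ 10) = 1 − Σ_{j=0}^{10} e^(−μ) μ^j/j! ≈ 0.7888.

0.7888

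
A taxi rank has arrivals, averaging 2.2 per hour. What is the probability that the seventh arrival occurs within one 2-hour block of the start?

0.1564

Over the interval, μ = 2.2 × 2 = 4.4 (a 2-hour block = 2 hours).
The seventh arrival falls in the interval iff at least 7 events occur there: P(S_7 ≤ t) = P(N ≥ 7) = 1 − P(N ≤ 6) ≈ 0.1564.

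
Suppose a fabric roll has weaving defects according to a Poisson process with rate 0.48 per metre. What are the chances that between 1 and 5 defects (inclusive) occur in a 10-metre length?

Over the interval, μ = 0.48 × 10 = 4.8 (a 10-metre length = 10 metres).
P(1 ≤ N ≤ 5) = Σ_{j=1}^{5} e^(−4.8) · 4.8^j/j! ≈ 0.6428.

0.6428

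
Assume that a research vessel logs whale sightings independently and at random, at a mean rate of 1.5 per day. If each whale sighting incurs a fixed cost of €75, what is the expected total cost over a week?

E[N] = 1.5 × 7 = 10.5 (a week = 7 days); E[cost] = 10.5 × €75 = €787.5.

€787.5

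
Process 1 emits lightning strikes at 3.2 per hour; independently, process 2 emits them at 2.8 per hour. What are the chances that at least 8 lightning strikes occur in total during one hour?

Independent Poisson processes superpose: combined rate λ = 3.2 + 2.8 = 6 per hour.
So μ = 6.
P(N ≥ 8) = 1 − P(N ≤ 7) ≈ 0.2560.

0.2560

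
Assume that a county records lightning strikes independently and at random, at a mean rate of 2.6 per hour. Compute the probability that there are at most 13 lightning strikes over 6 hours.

0.3083

Over the interval, μ = 2.6 × 6 = 15.6 (6 hours).
P(N ≤ 13) = Σ_{j=0}^{13} e^(−μ) μ^j/j! ≈ 0.3083.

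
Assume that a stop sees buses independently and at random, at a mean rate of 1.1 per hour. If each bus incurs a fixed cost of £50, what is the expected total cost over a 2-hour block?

£110

E[N] = 1.1 × 2 = 2.2 (a 2-hour block = 2 hours); E[cost] = 2.2 × £50 = £110.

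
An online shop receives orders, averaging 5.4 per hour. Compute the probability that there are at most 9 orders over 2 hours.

0.3626

Over the interval, μ = 5.4 × 2 = 10.8 (2 hours).
P(N ≤ 9) = Σ_{j=0}^{9} e^(−μ) μ^j/j! ≈ 0.3626.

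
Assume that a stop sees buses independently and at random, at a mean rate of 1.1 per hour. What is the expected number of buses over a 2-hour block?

E[N] = λt = 1.1 × 2 = 2.2 (a 2-hour block = 2 hours).

2.2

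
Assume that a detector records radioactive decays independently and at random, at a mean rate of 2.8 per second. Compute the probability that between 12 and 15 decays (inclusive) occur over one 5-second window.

Over the interval, μ = 2.8 × 5 = 14 (a 5-second window = 5 seconds).
P(12 ≤ N ≤ 15) = Σ_{j=12}^{15} e^(−14) · 14^j/j! ≈ 0.4093.

0.4093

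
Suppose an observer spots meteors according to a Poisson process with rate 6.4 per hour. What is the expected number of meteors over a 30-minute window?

E[N] = λt = 6.4 × 0.5 = 3.2 (a 30-minute window = 0.5 hours).

3.2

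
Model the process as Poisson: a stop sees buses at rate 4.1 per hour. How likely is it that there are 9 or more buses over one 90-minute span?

0.1686

Over the interval, μ = 4.1 × 1.5 = 6.15 (a 90-minute span = 1.5 hours).
P(N ≥ 9) = 1 − P(N ≤ 8) = 1 − Σ_{j=0}^{8} e^(−μ) μ^j/j! ≈ 0.1686.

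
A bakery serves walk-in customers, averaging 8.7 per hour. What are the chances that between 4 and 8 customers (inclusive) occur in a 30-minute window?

Over the interval, μ = 8.7 × 0.5 = 4.35 (a 30-minute window = 0.5 hours).
P(4 ≤ N ≤ 8) = Σ_{j=4}^{8} e^(−4.35) · 4.35^j/j! ≈ 0.5981.

0.5981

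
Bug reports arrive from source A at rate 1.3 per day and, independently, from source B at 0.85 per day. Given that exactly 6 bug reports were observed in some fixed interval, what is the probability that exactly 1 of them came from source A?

0.0350

Given the total, each event is independently from source A with probability p = λ_A/(λ_A+λ_B) = 1.3/2.15 ≈ 0.6047.
So K ~ Binomial(6, 1.3/2.15): P(K = 1) = C(6,1) · (1.3/2.15)^1 · (0.85/2.15)^5 ≈ 0.0350.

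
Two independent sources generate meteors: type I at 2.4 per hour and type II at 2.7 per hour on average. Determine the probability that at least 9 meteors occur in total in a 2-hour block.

0.6892

Independent Poisson processes superpose: combined rate λ = 2.4 + 2.7 = 5.1 per hour.
Over the interval, μ = 5.1 × 2 = 10.2 (a 2-hour block = 2 hours).
P(N ≥ 9) = 1 − P(N ≤ 8) ≈ 0.6892.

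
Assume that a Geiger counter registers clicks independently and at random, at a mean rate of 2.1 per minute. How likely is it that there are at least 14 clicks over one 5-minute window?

0.1747

Over the interval, μ = 2.1 × 5 = 10.5 (a 5-minute window = 5 minutes).
P(N ≥ 14) = 1 − P(N ≤ 13) = 1 − Σ_{j=0}^{13} e^(−μ) μ^j/j! ≈ 0.1747.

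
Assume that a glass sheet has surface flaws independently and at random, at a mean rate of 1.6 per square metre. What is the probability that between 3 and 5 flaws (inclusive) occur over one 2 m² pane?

Over the interval, μ = 1.6 × 2 = 3.2 (a 2 m² pane = 2 square metres).
P(3 ≤ N ≤ 5) = Σ_{j=3}^{5} e^(−3.2) · 3.2^j/j! ≈ 0.5147.

0.5147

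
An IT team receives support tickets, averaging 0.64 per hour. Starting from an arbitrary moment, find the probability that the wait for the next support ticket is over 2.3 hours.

0.2295

The wait for the next event is exponential with rate λ = 0.64 per hour.
P(T > 2.3) = e^(−λt) = e^(−0.64 × 2.3) = e^(−1.472) ≈ 0.2295.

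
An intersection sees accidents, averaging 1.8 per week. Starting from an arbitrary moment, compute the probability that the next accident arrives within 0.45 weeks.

0.5551

Inter-arrival times are exponential with rate λ = 1.8 per week.
P(T ≤ 0.45) = 1 − e^(−λt) = 1 − e^(−1.8 × 0.45) = 1 − e^(−0.81) ≈ 0.5551.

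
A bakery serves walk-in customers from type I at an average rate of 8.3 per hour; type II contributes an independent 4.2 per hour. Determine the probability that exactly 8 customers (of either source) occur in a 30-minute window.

Independent Poisson processes superpose: combined rate λ = 8.3 + 4.2 = 12.5 per hour.
Over the interval, μ = 12.5 × 0.5 = 6.25 (a 30-minute window = 0.5 hours).
P(N = 8) = e^(−6.25) · 6.25^8/8! ≈ 0.1115.

0.1115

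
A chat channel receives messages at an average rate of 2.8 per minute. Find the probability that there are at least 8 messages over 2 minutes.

Over the interval, μ = 2.8 × 2 = 5.6 (2 minutes).
P(N ≥ 8) = 1 − P(N ≤ 7) = 1 − Σ_{j=0}^{7} e^(−μ) μ^j/j! ≈ 0.2030.

0.2030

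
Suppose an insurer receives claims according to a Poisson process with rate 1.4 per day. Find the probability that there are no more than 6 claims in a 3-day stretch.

0.8675

Over the interval, μ = 1.4 × 3 = 4.2 (a 3-day stretch = 3 days).
P(N ≤ 6) = Σ_{j=0}^{6} e^(−μ) μ^j/j! ≈ 0.8675.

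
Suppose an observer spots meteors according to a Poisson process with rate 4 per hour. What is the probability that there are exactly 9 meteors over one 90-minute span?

0.0688

Over the interval, μ = 4 × 1.5 = 6 (a 90-minute span = 1.5 hours).
P(N = 9) = e^(−μ) μ^9/9! = e^(−6) · 6^9/362880 ≈ 0.0688.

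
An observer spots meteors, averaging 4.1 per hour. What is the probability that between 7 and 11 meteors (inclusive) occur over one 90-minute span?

Over the interval, μ = 4.1 × 1.5 = 6.15 (a 90-minute span = 1.5 hours).
P(7 ≤ N ≤ 11) = Σ_{j=7}^{11} e^(−6.15) · 6.15^j/j! ≈ 0.3941.

0.3941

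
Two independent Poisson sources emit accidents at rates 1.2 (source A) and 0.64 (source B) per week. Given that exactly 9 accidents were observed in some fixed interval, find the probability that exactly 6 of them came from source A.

Given the total, each event is independently from source A with probability p = λ_A/(λ_A+λ_B) = 1.2/1.84 ≈ 0.6522.
So K ~ Binomial(9, 1.2/1.84): P(K = 6) = C(9,6) · (1.2/1.84)^6 · (0.64/1.84)^3 ≈ 0.2720.

0.2720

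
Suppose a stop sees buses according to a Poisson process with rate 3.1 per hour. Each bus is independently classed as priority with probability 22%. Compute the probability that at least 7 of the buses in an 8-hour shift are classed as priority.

Thinning: the buses that are classed as priority themselves form a Poisson process with rate 0.22 × 3.1 = 0.682 per hour.
Over the interval, μ = 0.682 × 8 = 5.456 (an 8-hour shift = 8 hours).
P(N ≥ 7) = 1 − P(N ≤ 6) ≈ 0.3071.

0.3071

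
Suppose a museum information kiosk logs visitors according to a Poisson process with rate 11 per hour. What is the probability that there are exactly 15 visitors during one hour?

0.0534

With mean μ = 11 per hour,
P(N = 15) = e^(−μ) μ^15/15! = e^(−11) · 11^15/1307674368000 ≈ 0.0534.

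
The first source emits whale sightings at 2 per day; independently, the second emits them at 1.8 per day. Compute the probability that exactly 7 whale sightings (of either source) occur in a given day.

0.0508

Independent Poisson processes superpose: combined rate λ = 2 + 1.8 = 3.8 per day.
So μ = 3.8.
P(N = 7) = e^(−3.8) · 3.8^7/7! ≈ 0.0508.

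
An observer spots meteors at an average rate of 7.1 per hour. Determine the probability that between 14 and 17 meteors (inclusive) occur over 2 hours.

0.3692

Over the interval, μ = 7.1 × 2 = 14.2 (2 hours).
P(14 ≤ N ≤ 17) = Σ_{j=14}^{17} e^(−14.2) · 14.2^j/j! ≈ 0.3692.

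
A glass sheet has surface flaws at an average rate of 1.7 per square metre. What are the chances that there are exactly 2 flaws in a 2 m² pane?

0.1929

Over the interval, μ = 1.7 × 2 = 3.4 (a 2 m² pane = 2 square metres).
P(N = 2) = e^(−μ) μ^2/2! = e^(−3.4) · 3.4^2/2 ≈ 0.1929.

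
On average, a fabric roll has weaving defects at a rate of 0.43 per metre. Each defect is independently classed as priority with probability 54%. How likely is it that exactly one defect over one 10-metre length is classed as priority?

Thinning: the defects that are classed as priority themselves form a Poisson process with rate 0.54 × 0.43 = 0.2322 per metre.
Over the interval, μ = 0.2322 × 10 = 2.322 (a 10-metre length = 10 metres).
P(N = 1) = e^(−2.322) · 2.322^1/1! ≈ 0.2277.

0.2277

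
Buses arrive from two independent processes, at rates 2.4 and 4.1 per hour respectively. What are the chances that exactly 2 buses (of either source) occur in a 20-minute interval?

Independent Poisson processes superpose: combined rate λ = 2.4 + 4.1 = 6.5 per hour.
Over the interval, μ = 6.5 × 1/3 ≈ 2.16667 (a 20-minute interval = 1/3 hours).
P(N = 2) = e^(−2.16667) · 2.16667^2/2! ≈ 0.2689.

0.2689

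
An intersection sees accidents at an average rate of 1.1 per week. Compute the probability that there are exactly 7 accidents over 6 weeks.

0.1472

Over the interval, μ = 1.1 × 6 = 6.6 (6 weeks).
P(N = 7) = e^(−μ) μ^7/7! = e^(−6.6) · 6.6^7/5040 ≈ 0.1472.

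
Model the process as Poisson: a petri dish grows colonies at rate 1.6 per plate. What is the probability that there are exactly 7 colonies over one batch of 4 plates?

0.1450

Over the interval, μ = 1.6 × 4 = 6.4 (a batch of 4 plates = 4 plates).
P(N = 7) = e^(−μ) μ^7/7! = e^(−6.4) · 6.4^7/5040 ≈ 0.1450.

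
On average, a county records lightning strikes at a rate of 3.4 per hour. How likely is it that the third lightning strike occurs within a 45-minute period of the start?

0.4689

Over the interval, μ = 3.4 × 0.75 = 2.55 (a 45-minute period = 0.75 hours).
The third arrival falls in the interval iff at least 3 events occur there: P(S_3 ≤ t) = P(N ≥ 3) = 1 − P(N ≤ 2) ≈ 0.4689.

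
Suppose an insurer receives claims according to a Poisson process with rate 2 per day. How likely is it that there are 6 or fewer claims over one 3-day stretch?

Over the interval, μ = 2 × 3 = 6 (a 3-day stretch = 3 days).
P(N ≤ 6) = Σ_{j=0}^{6} e^(−μ) μ^j/j! ≈ 0.6063.

0.6063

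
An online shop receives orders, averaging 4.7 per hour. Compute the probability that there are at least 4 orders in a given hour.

0.6903

With mean μ = 4.7 per hour,
P(N ≥ 4) = 1 − P(N ≤ 3) = 1 − Σ_{j=0}^{3} e^(−μ) μ^j/j! ≈ 0.6903.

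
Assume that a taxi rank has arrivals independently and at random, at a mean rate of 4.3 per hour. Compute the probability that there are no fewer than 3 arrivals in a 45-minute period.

Over the interval, μ = 4.3 × 0.75 = 3.225 (a 45-minute period = 0.75 hours).
P(N ≥ 3) = 1 − P(N ≤ 2) = 1 − Σ_{j=0}^{2} e^(−μ) μ^j/j! ≈ 0.6253.

0.6253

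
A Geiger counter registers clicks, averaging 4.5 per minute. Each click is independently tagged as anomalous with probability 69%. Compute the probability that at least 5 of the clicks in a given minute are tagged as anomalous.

Thinning: the clicks that are tagged as anomalous themselves form a Poisson process with rate 0.69 × 4.5 = 3.105 per minute.
So μ = 3.105.
P(N ≥ 5) = 1 − P(N ≤ 4) ≈ 0.2027.

0.2027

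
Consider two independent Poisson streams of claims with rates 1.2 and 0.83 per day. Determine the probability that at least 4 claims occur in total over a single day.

Independent Poisson processes superpose: combined rate λ = 1.2 + 0.83 = 2.03 per day.
So μ = 2.03.
P(N ≥ 4) = 1 − P(N ≤ 3) ≈ 0.1483.

0.1483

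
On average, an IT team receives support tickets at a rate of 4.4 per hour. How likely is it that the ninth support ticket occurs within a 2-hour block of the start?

Over the interval, μ = 4.4 × 2 = 8.8 (a 2-hour block = 2 hours).
The ninth arrival falls in the interval iff at least 9 events occur there: P(S_9 ≤ t) = P(N ≥ 9) = 1 − P(N ≤ 8) ≈ 0.5177.

0.5177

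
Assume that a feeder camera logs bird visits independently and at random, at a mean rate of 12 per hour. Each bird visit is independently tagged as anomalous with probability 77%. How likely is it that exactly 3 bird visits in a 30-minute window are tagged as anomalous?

Thinning: the bird visits that are tagged as anomalous themselves form a Poisson process with rate 0.77 × 12 = 9.24 per hour.
Over the interval, μ = 9.24 × 0.5 = 4.62 (a 30-minute window = 0.5 hours).
P(N = 3) = e^(−4.62) · 4.62^3/3! ≈ 0.1619.

0.1619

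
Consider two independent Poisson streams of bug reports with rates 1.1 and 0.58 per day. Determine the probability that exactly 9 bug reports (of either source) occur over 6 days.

Independent Poisson processes superpose: combined rate λ = 1.1 + 0.58 = 1.68 per day.
Over the interval, μ = 1.68 × 6 = 10.08 (6 days).
P(N = 9) = e^(−10.08) · 10.08^9/9! ≈ 0.1241.

0.1241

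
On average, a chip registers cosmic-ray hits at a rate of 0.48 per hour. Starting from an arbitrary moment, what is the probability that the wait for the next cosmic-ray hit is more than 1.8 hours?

The wait for the next event is exponential with rate λ = 0.48 per hour.
P(T > 1.8) = e^(−λt) = e^(−0.48 × 1.8) = e^(−0.864) ≈ 0.4215.

0.4215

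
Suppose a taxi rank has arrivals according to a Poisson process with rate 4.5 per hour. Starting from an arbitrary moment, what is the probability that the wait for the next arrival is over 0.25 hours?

0.3247

The wait for the next event is exponential with rate λ = 4.5 per hour.
P(T > 0.25) = e^(−λt) = e^(−4.5 × 0.25) = e^(−1.125) ≈ 0.3247.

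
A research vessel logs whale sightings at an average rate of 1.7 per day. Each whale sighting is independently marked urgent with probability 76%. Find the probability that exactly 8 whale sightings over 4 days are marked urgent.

Thinning: the whale sightings that are marked urgent themselves form a Poisson process with rate 0.76 × 1.7 = 1.292 per day.
Over the interval, μ = 1.292 × 4 = 5.168 (4 days).
P(N = 8) = e^(−5.168) · 5.168^8/8! ≈ 0.0719.

0.0719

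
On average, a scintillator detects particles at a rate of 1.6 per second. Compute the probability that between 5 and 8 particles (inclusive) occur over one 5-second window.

Over the interval, μ = 1.6 × 5 = 8 (a 5-second window = 5 seconds).
P(5 ≤ N ≤ 8) = Σ_{j=5}^{8} e^(−8) · 8^j/j! ≈ 0.4929.

0.4929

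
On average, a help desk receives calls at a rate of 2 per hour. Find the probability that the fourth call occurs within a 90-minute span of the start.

0.3528

Over the interval, μ = 2 × 1.5 = 3 (a 90-minute span = 1.5 hours).
The fourth arrival falls in the interval iff at least 4 events occur there: P(S_4 ≤ t) = P(N ≥ 4) = 1 − P(N ≤ 3) ≈ 0.3528.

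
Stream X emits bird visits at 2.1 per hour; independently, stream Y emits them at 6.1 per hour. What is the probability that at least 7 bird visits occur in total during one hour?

Independent Poisson processes superpose: combined rate λ = 2.1 + 6.1 = 8.2 per hour.
So μ = 8.2.
P(N ≥ 7) = 1 − P(N ≤ 6) ≈ 0.7104.

0.7104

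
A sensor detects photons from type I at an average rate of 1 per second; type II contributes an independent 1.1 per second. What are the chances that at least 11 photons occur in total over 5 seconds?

0.4793

Independent Poisson processes superpose: combined rate λ = 1 + 1.1 = 2.1 per second.
Over the interval, μ = 2.1 × 5 = 10.5 (5 seconds).
P(N ≥ 11) = 1 − P(N ≤ 10) ≈ 0.4793.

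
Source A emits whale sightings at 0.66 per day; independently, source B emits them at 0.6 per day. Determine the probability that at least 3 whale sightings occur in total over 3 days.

Independent Poisson processes superpose: combined rate λ = 0.66 + 0.6 = 1.26 per day.
Over the interval, μ = 1.26 × 3 = 3.78 (3 days).
P(N ≥ 3) = 1 − P(N ≤ 2) ≈ 0.7279.

0.7279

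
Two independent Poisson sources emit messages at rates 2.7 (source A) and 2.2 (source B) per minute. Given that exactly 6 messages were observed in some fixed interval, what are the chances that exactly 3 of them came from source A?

Given the total, each event is independently from source A with probability p = λ_A/(λ_A+λ_B) = 2.7/4.9 ≈ 0.5510.
So K ~ Binomial(6, 2.7/4.9): P(K = 3) = C(6,3) · (2.7/4.9)^3 · (2.2/4.9)^3 ≈ 0.3028.

0.3028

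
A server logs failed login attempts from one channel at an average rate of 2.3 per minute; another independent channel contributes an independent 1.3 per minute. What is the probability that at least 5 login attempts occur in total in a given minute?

0.2936

Independent Poisson processes superpose: combined rate λ = 2.3 + 1.3 = 3.6 per minute.
So μ = 3.6.
P(N ≥ 5) = 1 − P(N ≤ 4) ≈ 0.2936.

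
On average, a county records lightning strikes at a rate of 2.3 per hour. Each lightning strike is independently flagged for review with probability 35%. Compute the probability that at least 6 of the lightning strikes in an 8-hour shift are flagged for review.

Thinning: the lightning strikes that are flagged for review themselves form a Poisson process with rate 0.35 × 2.3 = 0.805 per hour.
Over the interval, μ = 0.805 × 8 = 6.44 (an 8-hour shift = 8 hours).
P(N ≥ 6) = 1 − P(N ≤ 5) ≈ 0.6222.

0.6222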